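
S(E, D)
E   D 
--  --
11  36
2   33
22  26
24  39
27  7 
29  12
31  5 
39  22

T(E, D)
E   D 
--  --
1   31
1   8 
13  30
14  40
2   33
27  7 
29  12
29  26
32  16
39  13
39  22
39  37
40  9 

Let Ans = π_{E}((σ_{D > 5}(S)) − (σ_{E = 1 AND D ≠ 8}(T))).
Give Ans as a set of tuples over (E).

{11, 2, 22, 24, 27, 29, 39}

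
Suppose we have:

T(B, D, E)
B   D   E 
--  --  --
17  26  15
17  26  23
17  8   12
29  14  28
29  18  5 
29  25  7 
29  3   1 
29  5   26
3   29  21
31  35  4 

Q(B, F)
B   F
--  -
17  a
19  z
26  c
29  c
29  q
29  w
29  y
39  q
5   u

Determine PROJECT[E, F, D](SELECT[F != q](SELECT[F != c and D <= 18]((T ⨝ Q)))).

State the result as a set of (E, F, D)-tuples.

Natural join on B: {(17, 26, 15, a), (17, 26, 23, a), (17, 8, 12, a), (29, 14, 28, c), (29, 14, 28, q), (29, 14, 28, w), (29, 14, 28, y), (29, 18, 5, c), (29, 18, 5, q), (29, 18, 5, w), (29, 18, 5, y), (29, 25, 7, c), (29, 25, 7, q), (29, 25, 7, w), (29, 25, 7, y), (29, 3, 1, c), (29, 3, 1, q), (29, 3, 1, w), (29, 3, 1, y), (29, 5, 26, c), (29, 5, 26, q), (29, 5, 26, w), (29, 5, 26, y)}
Apply σ_{F != c and D <= 18}; surviving tuples: {(17, 8, 12, a), (29, 14, 28, q), (29, 14, 28, w), (29, 14, 28, y), (29, 18, 5, q), (29, 18, 5, w), (29, 18, 5, y), (29, 3, 1, q), (29, 3, 1, w), (29, 3, 1, y), (29, 5, 26, q), (29, 5, 26, w), (29, 5, 26, y)}
Apply σ_{F != q}; surviving tuples: {(17, 8, 12, a), (29, 14, 28, w), (29, 14, 28, y), (29, 18, 5, w), (29, 18, 5, y), (29, 3, 1, w), (29, 3, 1, y), (29, 5, 26, w), (29, 5, 26, y)}
Keep only column(s) E, F, D: {(1, w, 3), (1, y, 3), (12, a, 8), (26, w, 5), (26, y, 5), (28, w, 14), (28, y, 14), (5, w, 18), (5, y, 18)}

{(1, w, 3), (1, y, 3), (12, a, 8), (26, w, 5), (26, y, 5), (28, w, 14), (28, y, 14), (5, w, 18), (5, y, 18)}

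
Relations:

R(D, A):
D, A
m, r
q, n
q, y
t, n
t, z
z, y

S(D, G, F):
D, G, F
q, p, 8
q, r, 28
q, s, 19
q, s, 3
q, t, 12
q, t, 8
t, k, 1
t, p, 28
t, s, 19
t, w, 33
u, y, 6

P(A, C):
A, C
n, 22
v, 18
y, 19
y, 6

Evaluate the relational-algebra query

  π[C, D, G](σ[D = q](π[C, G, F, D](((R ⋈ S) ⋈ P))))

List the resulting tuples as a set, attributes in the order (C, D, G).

Joining R and S on D yields {(q, n, p, 8), (q, n, r, 28), (q, n, s, 19), (q, n, s, 3), (q, n, t, 12), (q, n, t, 8), (q, y, p, 8), (q, y, r, 28), (q, y, s, 19), (q, y, s, 3), (q, y, t, 12), (q, y, t, 8), (t, n, k, 1), (t, n, p, 28), (t, n, s, 19), (t, n, w, 33), (t, z, k, 1), (t, z, p, 28), (t, z, s, 19), (t, z, w, 33)}.
Joining (R ⋈ S) and P on A yields {(q, n, p, 8, 22), (q, n, r, 28, 22), (q, n, s, 19, 22), (q, n, s, 3, 22), (q, n, t, 12, 22), (q, n, t, 8, 22), (q, y, p, 8, 19), (q, y, p, 8, 6), (q, y, r, 28, 19), (q, y, r, 28, 6), (q, y, s, 19, 19), (q, y, s, 19, 6), (q, y, s, 3, 19), (q, y, s, 3, 6), (q, y, t, 12, 19), (q, y, t, 12, 6), (q, y, t, 8, 19), (q, y, t, 8, 6), (t, n, k, 1, 22), (t, n, p, 28, 22), (t, n, s, 19, 22), (t, n, w, 33, 22)}.
π[C, G, F, D]: project onto (C, G, F, D) → {(19, p, 8, q), (19, r, 28, q), (19, s, 19, q), (19, s, 3, q), (19, t, 12, q), (19, t, 8, q), (22, k, 1, t), (22, p, 28, t), (22, p, 8, q), (22, r, 28, q), (22, s, 19, q), (22, s, 19, t), (22, s, 3, q), (22, t, 12, q), (22, t, 8, q), (22, w, 33, t), (6, p, 8, q), (6, r, 28, q), (6, s, 19, q), (6, s, 3, q), (6, t, 12, q), (6, t, 8, q)}
σ[D = q]: keep tuples satisfying D = q → {(19, p, 8, q), (19, r, 28, q), (19, s, 19, q), (19, s, 3, q), (19, t, 12, q), (19, t, 8, q), (22, p, 8, q), (22, r, 28, q), (22, s, 19, q), (22, s, 3, q), (22, t, 12, q), (22, t, 8, q), (6, p, 8, q), (6, r, 28, q), (6, s, 19, q), (6, s, 3, q), (6, t, 12, q), (6, t, 8, q)}
π[C, D, G]: project onto (C, D, G) (6 duplicate(s) eliminated) → {(19, q, p), (19, q, r), (19, q, s), (19, q, t), (22, q, p), (22, q, r), (22, q, s), (22, q, t), (6, q, p), (6, q, r), (6, q, s), (6, q, t)}

{(19, q, p), (19, q, r), (19, q, s), (19, q, t), (22, q, p), (22, q, r), (22, q, s), (22, q, t), (6, q, p), (6, q, r), (6, q, s), (6, q, t)}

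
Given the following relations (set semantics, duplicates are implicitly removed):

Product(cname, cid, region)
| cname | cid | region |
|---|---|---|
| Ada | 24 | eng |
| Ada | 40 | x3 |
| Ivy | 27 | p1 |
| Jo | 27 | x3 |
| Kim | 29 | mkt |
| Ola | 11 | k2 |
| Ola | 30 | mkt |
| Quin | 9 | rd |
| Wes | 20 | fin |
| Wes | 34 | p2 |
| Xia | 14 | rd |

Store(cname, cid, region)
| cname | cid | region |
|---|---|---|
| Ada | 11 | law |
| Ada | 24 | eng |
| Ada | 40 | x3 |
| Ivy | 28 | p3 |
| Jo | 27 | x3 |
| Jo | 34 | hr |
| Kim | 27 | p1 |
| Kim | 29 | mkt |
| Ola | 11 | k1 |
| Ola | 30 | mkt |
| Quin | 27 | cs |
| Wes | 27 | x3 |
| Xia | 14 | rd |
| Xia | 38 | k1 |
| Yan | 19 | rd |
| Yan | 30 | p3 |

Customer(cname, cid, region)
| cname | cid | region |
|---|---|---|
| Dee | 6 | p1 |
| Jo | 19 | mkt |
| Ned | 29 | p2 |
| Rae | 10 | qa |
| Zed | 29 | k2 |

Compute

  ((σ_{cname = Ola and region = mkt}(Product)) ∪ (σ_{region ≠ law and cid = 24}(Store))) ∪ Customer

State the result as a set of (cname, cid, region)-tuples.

{(Ada, 24, eng), (Dee, 6, p1), (Jo, 19, mkt), (Ned, 29, p2), (Ola, 30, mkt), (Rae, 10, qa), (Zed, 29, k2)}

σ[cname = Ola and region = mkt]: keep tuples satisfying cname = Ola and region = mkt → {(Ola, 30, mkt)}
σ[region ≠ law and cid = 24]: keep tuples satisfying region ≠ law and cid = 24 → {(Ada, 24, eng)}
Set union of the two operands is {(Ada, 24, eng), (Ola, 30, mkt)}.
Set union of the two operands is {(Ada, 24, eng), (Dee, 6, p1), (Jo, 19, mkt), (Ned, 29, p2), (Ola, 30, mkt), (Rae, 10, qa), (Zed, 29, k2)}.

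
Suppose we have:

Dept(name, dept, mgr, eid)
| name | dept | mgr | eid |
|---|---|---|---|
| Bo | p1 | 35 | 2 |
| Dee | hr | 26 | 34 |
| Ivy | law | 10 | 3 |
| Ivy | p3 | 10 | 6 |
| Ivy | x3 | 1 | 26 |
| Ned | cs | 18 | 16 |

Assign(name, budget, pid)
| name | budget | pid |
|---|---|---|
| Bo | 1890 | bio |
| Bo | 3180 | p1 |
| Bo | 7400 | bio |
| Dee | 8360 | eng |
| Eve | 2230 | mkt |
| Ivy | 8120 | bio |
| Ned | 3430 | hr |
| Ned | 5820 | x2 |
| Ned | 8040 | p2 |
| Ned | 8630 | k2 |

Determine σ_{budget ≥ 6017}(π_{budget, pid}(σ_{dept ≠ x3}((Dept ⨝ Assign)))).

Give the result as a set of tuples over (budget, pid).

Joining Dept and Assign on name yields {(Bo, p1, 35, 2, 1890, bio), (Bo, p1, 35, 2, 3180, p1), (Bo, p1, 35, 2, 7400, bio), (Dee, hr, 26, 34, 8360, eng), (Ivy, law, 10, 3, 8120, bio), (Ivy, p3, 10, 6, 8120, bio), (Ivy, x3, 1, 26, 8120, bio), (Ned, cs, 18, 16, 3430, hr), (Ned, cs, 18, 16, 5820, x2), (Ned, cs, 18, 16, 8040, p2), (Ned, cs, 18, 16, 8630, k2)}.
σ[dept ≠ x3]: keep tuples satisfying dept ≠ x3 → {(Bo, p1, 35, 2, 1890, bio), (Bo, p1, 35, 2, 3180, p1), (Bo, p1, 35, 2, 7400, bio), (Dee, hr, 26, 34, 8360, eng), (Ivy, law, 10, 3, 8120, bio), (Ivy, p3, 10, 6, 8120, bio), (Ned, cs, 18, 16, 3430, hr), (Ned, cs, 18, 16, 5820, x2), (Ned, cs, 18, 16, 8040, p2), (Ned, cs, 18, 16, 8630, k2)}
Keep only column(s) budget, pid (1 duplicate(s) eliminated): {(1890, bio), (3180, p1), (3430, hr), (5820, x2), (7400, bio), (8040, p2), (8120, bio), (8360, eng), (8630, k2)}
σ[budget ≥ 6017]: keep tuples satisfying budget ≥ 6017 → {(7400, bio), (8040, p2), (8120, bio), (8360, eng), (8630, k2)}

{(7400, bio), (8040, p2), (8120, bio), (8360, eng), (8630, k2)}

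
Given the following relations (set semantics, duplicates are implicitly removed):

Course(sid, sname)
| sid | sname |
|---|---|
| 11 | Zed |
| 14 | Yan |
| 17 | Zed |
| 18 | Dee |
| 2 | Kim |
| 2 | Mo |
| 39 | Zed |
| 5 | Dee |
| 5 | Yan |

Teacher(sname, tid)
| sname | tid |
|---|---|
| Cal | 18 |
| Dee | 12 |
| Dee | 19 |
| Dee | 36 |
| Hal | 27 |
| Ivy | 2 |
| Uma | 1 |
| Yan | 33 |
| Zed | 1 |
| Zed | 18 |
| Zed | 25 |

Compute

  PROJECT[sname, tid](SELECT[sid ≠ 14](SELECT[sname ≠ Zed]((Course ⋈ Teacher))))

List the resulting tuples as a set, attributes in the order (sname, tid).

Course ⋈ Teacher (natural join on sname): {(11, Zed, 1), (11, Zed, 18), (11, Zed, 25), (14, Yan, 33), (17, Zed, 1), (17, Zed, 18), (17, Zed, 25), (18, Dee, 12), (18, Dee, 19), (18, Dee, 36), (39, Zed, 1), (39, Zed, 18), (39, Zed, 25), (5, Dee, 12), (5, Dee, 19), (5, Dee, 36), (5, Yan, 33)}
σ[sname ≠ Zed]: keep tuples satisfying sname ≠ Zed → {(14, Yan, 33), (18, Dee, 12), (18, Dee, 19), (18, Dee, 36), (5, Dee, 12), (5, Dee, 19), (5, Dee, 36), (5, Yan, 33)}
σ[sid ≠ 14]: keep tuples satisfying sid ≠ 14 → {(18, Dee, 12), (18, Dee, 19), (18, Dee, 36), (5, Dee, 12), (5, Dee, 19), (5, Dee, 36), (5, Yan, 33)}
π_{sname, tid} gives {(Dee, 12), (Dee, 19), (Dee, 36), (Yan, 33)} (3 duplicate(s) eliminated).

{(Dee, 12), (Dee, 19), (Dee, 36), (Yan, 33)}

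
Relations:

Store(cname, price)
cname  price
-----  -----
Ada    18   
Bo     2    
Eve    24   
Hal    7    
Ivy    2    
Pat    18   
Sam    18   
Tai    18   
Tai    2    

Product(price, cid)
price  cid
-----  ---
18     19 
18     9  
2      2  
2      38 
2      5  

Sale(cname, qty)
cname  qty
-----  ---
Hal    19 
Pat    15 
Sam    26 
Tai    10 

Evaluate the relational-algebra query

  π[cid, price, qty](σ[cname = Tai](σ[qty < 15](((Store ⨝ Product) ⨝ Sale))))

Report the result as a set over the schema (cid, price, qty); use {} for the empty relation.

Store ⋈ Product (natural join on price): {(Ada, 18, 19), (Ada, 18, 9), (Bo, 2, 2), (Bo, 2, 38), (Bo, 2, 5), (Ivy, 2, 2), (Ivy, 2, 38), (Ivy, 2, 5), (Pat, 18, 19), (Pat, 18, 9), (Sam, 18, 19), (Sam, 18, 9), (Tai, 18, 19), (Tai, 18, 9), (Tai, 2, 2), (Tai, 2, 38), (Tai, 2, 5)}
(Store ⨝ Product) ⋈ Sale (natural join on cname): {(Pat, 18, 19, 15), (Pat, 18, 9, 15), (Sam, 18, 19, 26), (Sam, 18, 9, 26), (Tai, 18, 19, 10), (Tai, 18, 9, 10), (Tai, 2, 2, 10), (Tai, 2, 38, 10), (Tai, 2, 5, 10)}
Selection qty < 15: {(Tai, 18, 19, 10), (Tai, 18, 9, 10), (Tai, 2, 2, 10), (Tai, 2, 38, 10), (Tai, 2, 5, 10)}
Selection cname = Tai: {(Tai, 18, 19, 10), (Tai, 18, 9, 10), (Tai, 2, 2, 10), (Tai, 2, 38, 10), (Tai, 2, 5, 10)}
Projecting to cid, price, qty: {(19, 18, 10), (2, 2, 10), (38, 2, 10), (5, 2, 10), (9, 18, 10)}

{(19, 18, 10), (2, 2, 10), (38, 2, 10), (5, 2, 10), (9, 18, 10)}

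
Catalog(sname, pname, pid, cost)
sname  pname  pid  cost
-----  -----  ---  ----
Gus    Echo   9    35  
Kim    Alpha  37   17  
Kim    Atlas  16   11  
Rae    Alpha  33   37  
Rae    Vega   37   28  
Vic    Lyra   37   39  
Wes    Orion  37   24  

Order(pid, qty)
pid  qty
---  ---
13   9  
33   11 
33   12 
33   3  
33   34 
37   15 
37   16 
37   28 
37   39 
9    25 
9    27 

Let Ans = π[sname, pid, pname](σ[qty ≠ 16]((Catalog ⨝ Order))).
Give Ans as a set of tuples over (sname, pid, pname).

Catalog ⋈ Order (natural join on pid): {(Gus, Echo, 9, 35, 25), (Gus, Echo, 9, 35, 27), (Kim, Alpha, 37, 17, 15), (Kim, Alpha, 37, 17, 16), (Kim, Alpha, 37, 17, 28), (Kim, Alpha, 37, 17, 39), (Rae, Alpha, 33, 37, 11), (Rae, Alpha, 33, 37, 12), (Rae, Alpha, 33, 37, 3), (Rae, Alpha, 33, 37, 34), (Rae, Vega, 37, 28, 15), (Rae, Vega, 37, 28, 16), (Rae, Vega, 37, 28, 28), (Rae, Vega, 37, 28, 39), (Vic, Lyra, 37, 39, 15), (Vic, Lyra, 37, 39, 16), (Vic, Lyra, 37, 39, 28), (Vic, Lyra, 37, 39, 39), (Wes, Orion, 37, 24, 15), (Wes, Orion, 37, 24, 16), (Wes, Orion, 37, 24, 28), (Wes, Orion, 37, 24, 39)}
σ[qty ≠ 16]: keep tuples satisfying qty ≠ 16 → {(Gus, Echo, 9, 35, 25), (Gus, Echo, 9, 35, 27), (Kim, Alpha, 37, 17, 15), (Kim, Alpha, 37, 17, 28), (Kim, Alpha, 37, 17, 39), (Rae, Alpha, 33, 37, 11), (Rae, Alpha, 33, 37, 12), (Rae, Alpha, 33, 37, 3), (Rae, Alpha, 33, 37, 34), (Rae, Vega, 37, 28, 15), (Rae, Vega, 37, 28, 28), (Rae, Vega, 37, 28, 39), (Vic, Lyra, 37, 39, 15), (Vic, Lyra, 37, 39, 28), (Vic, Lyra, 37, 39, 39), (Wes, Orion, 37, 24, 15), (Wes, Orion, 37, 24, 28), (Wes, Orion, 37, 24, 39)}
π[sname, pid, pname]: project onto (sname, pid, pname) (12 duplicate(s) eliminated) → {(Gus, 9, Echo), (Kim, 37, Alpha), (Rae, 33, Alpha), (Rae, 37, Vega), (Vic, 37, Lyra), (Wes, 37, Orion)}

{(Gus, 9, Echo), (Kim, 37, Alpha), (Rae, 33, Alpha), (Rae, 37, Vega), (Vic, 37, Lyra), (Wes, 37, Orion)}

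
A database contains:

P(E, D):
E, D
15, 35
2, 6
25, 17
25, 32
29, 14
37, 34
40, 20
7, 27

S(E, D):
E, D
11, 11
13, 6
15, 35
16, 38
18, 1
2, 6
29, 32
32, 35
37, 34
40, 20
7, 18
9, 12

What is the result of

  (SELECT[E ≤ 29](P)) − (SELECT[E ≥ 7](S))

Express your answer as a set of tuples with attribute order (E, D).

Filtering on E ≤ 29 leaves {(15, 35), (2, 6), (25, 17), (25, 32), (29, 14), (7, 27)}.
Filtering on E ≥ 7 leaves {(11, 11), (13, 6), (15, 35), (16, 38), (18, 1), (29, 32), (32, 35), (37, 34), (40, 20), (7, 18), (9, 12)}.
Set difference of the two operands is {(2, 6), (25, 17), (25, 32), (29, 14), (7, 27)}.

{(2, 6), (25, 17), (25, 32), (29, 14), (7, 27)}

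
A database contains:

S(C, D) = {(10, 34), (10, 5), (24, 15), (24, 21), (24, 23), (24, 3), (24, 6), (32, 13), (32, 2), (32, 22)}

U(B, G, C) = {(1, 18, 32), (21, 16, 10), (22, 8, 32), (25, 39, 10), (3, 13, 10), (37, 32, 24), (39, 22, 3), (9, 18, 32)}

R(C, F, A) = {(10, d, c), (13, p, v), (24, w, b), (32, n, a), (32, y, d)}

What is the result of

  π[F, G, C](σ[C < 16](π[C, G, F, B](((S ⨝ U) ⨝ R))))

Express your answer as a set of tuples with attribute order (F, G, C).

{(d, 13, 10), (d, 16, 10), (d, 39, 10)}

Joining S and U on C yields {(10, 34, 21, 16), (10, 34, 25, 39), (10, 34, 3, 13), (10, 5, 21, 16), (10, 5, 25, 39), (10, 5, 3, 13), (24, 15, 37, 32), (24, 21, 37, 32), (24, 23, 37, 32), (24, 3, 37, 32), (24, 6, 37, 32), (32, 13, 1, 18), (32, 13, 22, 8), (32, 13, 9, 18), (32, 2, 1, 18), (32, 2, 22, 8), (32, 2, 9, 18), (32, 22, 1, 18), (32, 22, 22, 8), (32, 22, 9, 18)}.
Joining (S ⨝ U) and R on C yields {(10, 34, 21, 16, d, c), (10, 34, 25, 39, d, c), (10, 34, 3, 13, d, c), (10, 5, 21, 16, d, c), (10, 5, 25, 39, d, c), (10, 5, 3, 13, d, c), (24, 15, 37, 32, w, b), (24, 21, 37, 32, w, b), (24, 23, 37, 32, w, b), (24, 3, 37, 32, w, b), (24, 6, 37, 32, w, b), (32, 13, 1, 18, n, a), (32, 13, 1, 18, y, d), (32, 13, 22, 8, n, a), (32, 13, 22, 8, y, d), (32, 13, 9, 18, n, a), (32, 13, 9, 18, y, d), (32, 2, 1, 18, n, a), (32, 2, 1, 18, y, d), (32, 2, 22, 8, n, a), (32, 2, 22, 8, y, d), (32, 2, 9, 18, n, a), (32, 2, 9, 18, y, d), (32, 22, 1, 18, n, a), (32, 22, 1, 18, y, d), (32, 22, 22, 8, n, a), (32, 22, 22, 8, y, d), (32, 22, 9, 18, n, a), (32, 22, 9, 18, y, d)}.
π_{C, G, F, B} gives {(10, 13, d, 3), (10, 16, d, 21), (10, 39, d, 25), (24, 32, w, 37), (32, 18, n, 1), (32, 18, n, 9), (32, 18, y, 1), (32, 18, y, 9), (32, 8, n, 22), (32, 8, y, 22)} (19 duplicate(s) eliminated).
Apply σ_{C < 16}; surviving tuples: {(10, 13, d, 3), (10, 16, d, 21), (10, 39, d, 25)}
π_{F, G, C} gives {(d, 13, 10), (d, 16, 10), (d, 39, 10)}.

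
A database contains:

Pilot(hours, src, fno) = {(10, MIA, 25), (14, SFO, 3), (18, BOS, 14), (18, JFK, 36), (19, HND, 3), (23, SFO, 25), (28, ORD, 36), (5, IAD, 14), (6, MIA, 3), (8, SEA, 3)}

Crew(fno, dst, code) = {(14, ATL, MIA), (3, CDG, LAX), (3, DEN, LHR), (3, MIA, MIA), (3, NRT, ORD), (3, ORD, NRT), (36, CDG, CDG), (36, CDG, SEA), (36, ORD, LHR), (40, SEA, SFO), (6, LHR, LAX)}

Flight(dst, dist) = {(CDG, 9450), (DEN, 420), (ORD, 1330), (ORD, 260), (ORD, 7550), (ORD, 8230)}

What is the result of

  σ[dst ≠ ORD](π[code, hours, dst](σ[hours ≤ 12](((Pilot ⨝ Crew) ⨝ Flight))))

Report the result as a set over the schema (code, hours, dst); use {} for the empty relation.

{(LAX, 6, CDG), (LAX, 8, CDG), (LHR, 6, DEN), (LHR, 8, DEN)}

Natural join on fno: {(14, SFO, 3, CDG, LAX), (14, SFO, 3, DEN, LHR), (14, SFO, 3, MIA, MIA), (14, SFO, 3, NRT, ORD), (14, SFO, 3, ORD, NRT), (18, BOS, 14, ATL, MIA), (18, JFK, 36, CDG, CDG), (18, JFK, 36, CDG, SEA), (18, JFK, 36, ORD, LHR), (19, HND, 3, CDG, LAX), (19, HND, 3, DEN, LHR), (19, HND, 3, MIA, MIA), (19, HND, 3, NRT, ORD), (19, HND, 3, ORD, NRT), (28, ORD, 36, CDG, CDG), (28, ORD, 36, CDG, SEA), (28, ORD, 36, ORD, LHR), (5, IAD, 14, ATL, MIA), (6, MIA, 3, CDG, LAX), (6, MIA, 3, DEN, LHR), (6, MIA, 3, MIA, MIA), (6, MIA, 3, NRT, ORD), (6, MIA, 3, ORD, NRT), (8, SEA, 3, CDG, LAX), (8, SEA, 3, DEN, LHR), (8, SEA, 3, MIA, MIA), (8, SEA, 3, NRT, ORD), (8, SEA, 3, ORD, NRT)}
Natural join on dst: {(14, SFO, 3, CDG, LAX, 9450), (14, SFO, 3, DEN, LHR, 420), (14, SFO, 3, ORD, NRT, 1330), (14, SFO, 3, ORD, NRT, 260), (14, SFO, 3, ORD, NRT, 7550), (14, SFO, 3, ORD, NRT, 8230), (18, JFK, 36, CDG, CDG, 9450), (18, JFK, 36, CDG, SEA, 9450), (18, JFK, 36, ORD, LHR, 1330), (18, JFK, 36, ORD, LHR, 260), (18, JFK, 36, ORD, LHR, 7550), (18, JFK, 36, ORD, LHR, 8230), (19, HND, 3, CDG, LAX, 9450), (19, HND, 3, DEN, LHR, 420), (19, HND, 3, ORD, NRT, 1330), (19, HND, 3, ORD, NRT, 260), (19, HND, 3, ORD, NRT, 7550), (19, HND, 3, ORD, NRT, 8230), (28, ORD, 36, CDG, CDG, 9450), (28, ORD, 36, CDG, SEA, 9450), (28, ORD, 36, ORD, LHR, 1330), (28, ORD, 36, ORD, LHR, 260), (28, ORD, 36, ORD, LHR, 7550), (28, ORD, 36, ORD, LHR, 8230), (6, MIA, 3, CDG, LAX, 9450), (6, MIA, 3, DEN, LHR, 420), (6, MIA, 3, ORD, NRT, 1330), (6, MIA, 3, ORD, NRT, 260), (6, MIA, 3, ORD, NRT, 7550), (6, MIA, 3, ORD, NRT, 8230), (8, SEA, 3, CDG, LAX, 9450), (8, SEA, 3, DEN, LHR, 420), (8, SEA, 3, ORD, NRT, 1330), (8, SEA, 3, ORD, NRT, 260), (8, SEA, 3, ORD, NRT, 7550), (8, SEA, 3, ORD, NRT, 8230)}
Apply σ_{hours ≤ 12}; surviving tuples: {(6, MIA, 3, CDG, LAX, 9450), (6, MIA, 3, DEN, LHR, 420), (6, MIA, 3, ORD, NRT, 1330), (6, MIA, 3, ORD, NRT, 260), (6, MIA, 3, ORD, NRT, 7550), (6, MIA, 3, ORD, NRT, 8230), (8, SEA, 3, CDG, LAX, 9450), (8, SEA, 3, DEN, LHR, 420), (8, SEA, 3, ORD, NRT, 1330), (8, SEA, 3, ORD, NRT, 260), (8, SEA, 3, ORD, NRT, 7550), (8, SEA, 3, ORD, NRT, 8230)}
π_{code, hours, dst} gives {(LAX, 6, CDG), (LAX, 8, CDG), (LHR, 6, DEN), (LHR, 8, DEN), (NRT, 6, ORD), (NRT, 8, ORD)} (6 duplicate(s) eliminated).
Apply σ_{dst ≠ ORD}; surviving tuples: {(LAX, 6, CDG), (LAX, 8, CDG), (LHR, 6, DEN), (LHR, 8, DEN)}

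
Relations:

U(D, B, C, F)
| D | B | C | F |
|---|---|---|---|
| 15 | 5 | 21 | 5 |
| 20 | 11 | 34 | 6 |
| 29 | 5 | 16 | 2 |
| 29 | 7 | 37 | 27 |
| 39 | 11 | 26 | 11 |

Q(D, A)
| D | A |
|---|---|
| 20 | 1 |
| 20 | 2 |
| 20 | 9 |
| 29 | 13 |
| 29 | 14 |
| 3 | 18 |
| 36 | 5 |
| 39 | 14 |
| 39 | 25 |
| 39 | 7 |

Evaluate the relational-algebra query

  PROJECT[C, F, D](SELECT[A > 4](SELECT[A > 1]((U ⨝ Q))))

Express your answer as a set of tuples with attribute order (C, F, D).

{(16, 2, 29), (26, 11, 39), (34, 6, 20), (37, 27, 29)}

Joining U and Q on D yields {(20, 11, 34, 6, 1), (20, 11, 34, 6, 2), (20, 11, 34, 6, 9), (29, 5, 16, 2, 13), (29, 5, 16, 2, 14), (29, 7, 37, 27, 13), (29, 7, 37, 27, 14), (39, 11, 26, 11, 14), (39, 11, 26, 11, 25), (39, 11, 26, 11, 7)}.
Selection A > 1: {(20, 11, 34, 6, 2), (20, 11, 34, 6, 9), (29, 5, 16, 2, 13), (29, 5, 16, 2, 14), (29, 7, 37, 27, 13), (29, 7, 37, 27, 14), (39, 11, 26, 11, 14), (39, 11, 26, 11, 25), (39, 11, 26, 11, 7)}
Selection A > 4: {(20, 11, 34, 6, 9), (29, 5, 16, 2, 13), (29, 5, 16, 2, 14), (29, 7, 37, 27, 13), (29, 7, 37, 27, 14), (39, 11, 26, 11, 14), (39, 11, 26, 11, 25), (39, 11, 26, 11, 7)}
Keep only column(s) C, F, D (4 duplicate(s) eliminated): {(16, 2, 29), (26, 11, 39), (34, 6, 20), (37, 27, 29)}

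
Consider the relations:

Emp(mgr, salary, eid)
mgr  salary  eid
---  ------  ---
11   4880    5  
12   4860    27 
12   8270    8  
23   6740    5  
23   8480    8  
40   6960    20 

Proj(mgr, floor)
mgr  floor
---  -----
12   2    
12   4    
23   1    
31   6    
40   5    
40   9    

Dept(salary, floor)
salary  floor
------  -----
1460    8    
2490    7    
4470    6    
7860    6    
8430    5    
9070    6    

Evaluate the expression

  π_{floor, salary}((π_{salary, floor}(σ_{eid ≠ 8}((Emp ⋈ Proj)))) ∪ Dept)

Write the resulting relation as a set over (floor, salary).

Joining Emp and Proj on mgr yields {(12, 4860, 27, 2), (12, 4860, 27, 4), (12, 8270, 8, 2), (12, 8270, 8, 4), (23, 6740, 5, 1), (23, 8480, 8, 1), (40, 6960, 20, 5), (40, 6960, 20, 9)}.
σ[eid ≠ 8]: keep tuples satisfying eid ≠ 8 → {(12, 4860, 27, 2), (12, 4860, 27, 4), (23, 6740, 5, 1), (40, 6960, 20, 5), (40, 6960, 20, 9)}
Keep only column(s) salary, floor: {(4860, 2), (4860, 4), (6740, 1), (6960, 5), (6960, 9)}
Union: {(4860, 2), (4860, 4), (6740, 1), (6960, 5), (6960, 9)} with {(1460, 8), (2490, 7), (4470, 6), (7860, 6), (8430, 5), (9070, 6)} → {(1460, 8), (2490, 7), (4470, 6), (4860, 2), (4860, 4), (6740, 1), (6960, 5), (6960, 9), (7860, 6), (8430, 5), (9070, 6)}
Keep only column(s) floor, salary: {(1, 6740), (2, 4860), (4, 4860), (5, 6960), (5, 8430), (6, 4470), (6, 7860), (6, 9070), (7, 2490), (8, 1460), (9, 6960)}

{(1, 6740), (2, 4860), (4, 4860), (5, 6960), (5, 8430), (6, 4470), (6, 7860), (6, 9070), (7, 2490), (8, 1460), (9, 6960)}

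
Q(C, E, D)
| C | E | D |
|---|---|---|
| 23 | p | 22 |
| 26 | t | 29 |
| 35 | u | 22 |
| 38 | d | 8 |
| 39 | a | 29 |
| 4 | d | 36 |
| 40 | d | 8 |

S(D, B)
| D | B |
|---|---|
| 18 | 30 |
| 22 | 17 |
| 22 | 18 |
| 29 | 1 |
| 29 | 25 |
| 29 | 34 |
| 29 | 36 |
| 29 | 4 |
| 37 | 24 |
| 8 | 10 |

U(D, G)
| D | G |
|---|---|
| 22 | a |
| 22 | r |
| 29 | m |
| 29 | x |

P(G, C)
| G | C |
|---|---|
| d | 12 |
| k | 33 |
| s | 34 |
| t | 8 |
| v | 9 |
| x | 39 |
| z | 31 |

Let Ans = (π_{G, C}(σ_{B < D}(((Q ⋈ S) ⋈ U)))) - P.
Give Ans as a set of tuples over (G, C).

Joining Q and S on D yields {(23, p, 22, 17), (23, p, 22, 18), (26, t, 29, 1), (26, t, 29, 25), (26, t, 29, 34), (26, t, 29, 36), (26, t, 29, 4), (35, u, 22, 17), (35, u, 22, 18), (38, d, 8, 10), (39, a, 29, 1), (39, a, 29, 25), (39, a, 29, 34), (39, a, 29, 36), (39, a, 29, 4), (40, d, 8, 10)}.
Joining (Q ⋈ S) and U on D yields {(23, p, 22, 17, a), (23, p, 22, 17, r), (23, p, 22, 18, a), (23, p, 22, 18, r), (26, t, 29, 1, m), (26, t, 29, 1, x), (26, t, 29, 25, m), (26, t, 29, 25, x), (26, t, 29, 34, m), (26, t, 29, 34, x), (26, t, 29, 36, m), (26, t, 29, 36, x), (26, t, 29, 4, m), (26, t, 29, 4, x), (35, u, 22, 17, a), (35, u, 22, 17, r), (35, u, 22, 18, a), (35, u, 22, 18, r), (39, a, 29, 1, m), (39, a, 29, 1, x), (39, a, 29, 25, m), (39, a, 29, 25, x), (39, a, 29, 34, m), (39, a, 29, 34, x), (39, a, 29, 36, m), (39, a, 29, 36, x), (39, a, 29, 4, m), (39, a, 29, 4, x)}.
Filtering on B < D leaves {(23, p, 22, 17, a), (23, p, 22, 17, r), (23, p, 22, 18, a), (23, p, 22, 18, r), (26, t, 29, 1, m), (26, t, 29, 1, x), (26, t, 29, 25, m), (26, t, 29, 25, x), (26, t, 29, 4, m), (26, t, 29, 4, x), (35, u, 22, 17, a), (35, u, 22, 17, r), (35, u, 22, 18, a), (35, u, 22, 18, r), (39, a, 29, 1, m), (39, a, 29, 1, x), (39, a, 29, 25, m), (39, a, 29, 25, x), (39, a, 29, 4, m), (39, a, 29, 4, x)}.
Keep only column(s) G, C (12 duplicate(s) eliminated): {(a, 23), (a, 35), (m, 26), (m, 39), (r, 23), (r, 35), (x, 26), (x, 39)}
Set difference of the two operands is {(a, 23), (a, 35), (m, 26), (m, 39), (r, 23), (r, 35), (x, 26)}.

{(a, 23), (a, 35), (m, 26), (m, 39), (r, 23), (r, 35), (x, 26)}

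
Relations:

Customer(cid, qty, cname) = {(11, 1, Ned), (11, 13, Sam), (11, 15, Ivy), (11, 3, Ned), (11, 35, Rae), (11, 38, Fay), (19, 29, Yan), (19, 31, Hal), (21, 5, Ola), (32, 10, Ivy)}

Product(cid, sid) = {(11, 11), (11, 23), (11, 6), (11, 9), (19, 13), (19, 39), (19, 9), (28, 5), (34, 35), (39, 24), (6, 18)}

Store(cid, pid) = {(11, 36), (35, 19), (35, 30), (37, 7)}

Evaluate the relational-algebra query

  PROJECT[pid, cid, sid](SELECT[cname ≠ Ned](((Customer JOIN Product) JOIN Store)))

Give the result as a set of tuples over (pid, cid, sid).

{(36, 11, 11), (36, 11, 23), (36, 11, 6), (36, 11, 9)}

Joining Customer and Product on cid yields {(11, 1, Ned, 11), (11, 1, Ned, 23), (11, 1, Ned, 6), (11, 1, Ned, 9), (11, 13, Sam, 11), (11, 13, Sam, 23), (11, 13, Sam, 6), (11, 13, Sam, 9), (11, 15, Ivy, 11), (11, 15, Ivy, 23), (11, 15, Ivy, 6), (11, 15, Ivy, 9), (11, 3, Ned, 11), (11, 3, Ned, 23), (11, 3, Ned, 6), (11, 3, Ned, 9), (11, 35, Rae, 11), (11, 35, Rae, 23), (11, 35, Rae, 6), (11, 35, Rae, 9), (11, 38, Fay, 11), (11, 38, Fay, 23), (11, 38, Fay, 6), (11, 38, Fay, 9), (19, 29, Yan, 13), (19, 29, Yan, 39), (19, 29, Yan, 9), (19, 31, Hal, 13), (19, 31, Hal, 39), (19, 31, Hal, 9)}.
Joining (Customer JOIN Product) and Store on cid yields {(11, 1, Ned, 11, 36), (11, 1, Ned, 23, 36), (11, 1, Ned, 6, 36), (11, 1, Ned, 9, 36), (11, 13, Sam, 11, 36), (11, 13, Sam, 23, 36), (11, 13, Sam, 6, 36), (11, 13, Sam, 9, 36), (11, 15, Ivy, 11, 36), (11, 15, Ivy, 23, 36), (11, 15, Ivy, 6, 36), (11, 15, Ivy, 9, 36), (11, 3, Ned, 11, 36), (11, 3, Ned, 23, 36), (11, 3, Ned, 6, 36), (11, 3, Ned, 9, 36), (11, 35, Rae, 11, 36), (11, 35, Rae, 23, 36), (11, 35, Rae, 6, 36), (11, 35, Rae, 9, 36), (11, 38, Fay, 11, 36), (11, 38, Fay, 23, 36), (11, 38, Fay, 6, 36), (11, 38, Fay, 9, 36)}.
Selection cname ≠ Ned: {(11, 13, Sam, 11, 36), (11, 13, Sam, 23, 36), (11, 13, Sam, 6, 36), (11, 13, Sam, 9, 36), (11, 15, Ivy, 11, 36), (11, 15, Ivy, 23, 36), (11, 15, Ivy, 6, 36), (11, 15, Ivy, 9, 36), (11, 35, Rae, 11, 36), (11, 35, Rae, 23, 36), (11, 35, Rae, 6, 36), (11, 35, Rae, 9, 36), (11, 38, Fay, 11, 36), (11, 38, Fay, 23, 36), (11, 38, Fay, 6, 36), (11, 38, Fay, 9, 36)}
Projecting to pid, cid, sid (12 duplicate(s) eliminated): {(36, 11, 11), (36, 11, 23), (36, 11, 6), (36, 11, 9)}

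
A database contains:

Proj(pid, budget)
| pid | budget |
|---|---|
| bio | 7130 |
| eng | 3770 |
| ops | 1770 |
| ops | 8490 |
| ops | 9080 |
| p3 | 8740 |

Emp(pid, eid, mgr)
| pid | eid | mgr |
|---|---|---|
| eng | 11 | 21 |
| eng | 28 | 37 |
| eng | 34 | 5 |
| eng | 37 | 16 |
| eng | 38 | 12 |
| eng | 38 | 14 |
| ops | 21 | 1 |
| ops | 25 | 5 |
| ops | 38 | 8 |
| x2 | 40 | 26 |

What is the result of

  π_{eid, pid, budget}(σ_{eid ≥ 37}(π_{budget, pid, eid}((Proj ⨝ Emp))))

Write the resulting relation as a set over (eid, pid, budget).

Joining Proj and Emp on pid yields {(eng, 3770, 11, 21), (eng, 3770, 28, 37), (eng, 3770, 34, 5), (eng, 3770, 37, 16), (eng, 3770, 38, 12), (eng, 3770, 38, 14), (ops, 1770, 21, 1), (ops, 1770, 25, 5), (ops, 1770, 38, 8), (ops, 8490, 21, 1), (ops, 8490, 25, 5), (ops, 8490, 38, 8), (ops, 9080, 21, 1), (ops, 9080, 25, 5), (ops, 9080, 38, 8)}.
π_{budget, pid, eid} gives {(1770, ops, 21), (1770, ops, 25), (1770, ops, 38), (3770, eng, 11), (3770, eng, 28), (3770, eng, 34), (3770, eng, 37), (3770, eng, 38), (8490, ops, 21), (8490, ops, 25), (8490, ops, 38), (9080, ops, 21), (9080, ops, 25), (9080, ops, 38)} (1 duplicate(s) eliminated).
σ[eid ≥ 37]: keep tuples satisfying eid ≥ 37 → {(1770, ops, 38), (3770, eng, 37), (3770, eng, 38), (8490, ops, 38), (9080, ops, 38)}
π_{eid, pid, budget} gives {(37, eng, 3770), (38, eng, 3770), (38, ops, 1770), (38, ops, 8490), (38, ops, 9080)}.

{(37, eng, 3770), (38, eng, 3770), (38, ops, 1770), (38, ops, 8490), (38, ops, 9080)}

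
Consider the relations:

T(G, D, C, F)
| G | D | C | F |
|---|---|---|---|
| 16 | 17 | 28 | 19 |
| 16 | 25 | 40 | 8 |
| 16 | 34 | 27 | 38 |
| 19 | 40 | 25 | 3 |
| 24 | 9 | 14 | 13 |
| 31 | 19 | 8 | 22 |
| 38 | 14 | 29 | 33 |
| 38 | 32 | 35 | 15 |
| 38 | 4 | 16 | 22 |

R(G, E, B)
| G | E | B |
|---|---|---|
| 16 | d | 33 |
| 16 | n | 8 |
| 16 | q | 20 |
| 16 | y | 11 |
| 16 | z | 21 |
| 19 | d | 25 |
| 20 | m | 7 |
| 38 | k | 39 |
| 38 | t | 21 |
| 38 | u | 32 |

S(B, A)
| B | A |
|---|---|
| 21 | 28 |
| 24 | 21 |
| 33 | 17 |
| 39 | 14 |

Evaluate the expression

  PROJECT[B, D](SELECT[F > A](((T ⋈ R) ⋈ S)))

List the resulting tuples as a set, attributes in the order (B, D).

Joining T and R on G yields {(16, 17, 28, 19, d, 33), (16, 17, 28, 19, n, 8), (16, 17, 28, 19, q, 20), (16, 17, 28, 19, y, 11), (16, 17, 28, 19, z, 21), (16, 25, 40, 8, d, 33), (16, 25, 40, 8, n, 8), (16, 25, 40, 8, q, 20), (16, 25, 40, 8, y, 11), (16, 25, 40, 8, z, 21), (16, 34, 27, 38, d, 33), (16, 34, 27, 38, n, 8), (16, 34, 27, 38, q, 20), (16, 34, 27, 38, y, 11), (16, 34, 27, 38, z, 21), (19, 40, 25, 3, d, 25), (38, 14, 29, 33, k, 39), (38, 14, 29, 33, t, 21), (38, 14, 29, 33, u, 32), (38, 32, 35, 15, k, 39), (38, 32, 35, 15, t, 21), (38, 32, 35, 15, u, 32), (38, 4, 16, 22, k, 39), (38, 4, 16, 22, t, 21), (38, 4, 16, 22, u, 32)}.
Joining (T ⋈ R) and S on B yields {(16, 17, 28, 19, d, 33, 17), (16, 17, 28, 19, z, 21, 28), (16, 25, 40, 8, d, 33, 17), (16, 25, 40, 8, z, 21, 28), (16, 34, 27, 38, d, 33, 17), (16, 34, 27, 38, z, 21, 28), (38, 14, 29, 33, k, 39, 14), (38, 14, 29, 33, t, 21, 28), (38, 32, 35, 15, k, 39, 14), (38, 32, 35, 15, t, 21, 28), (38, 4, 16, 22, k, 39, 14), (38, 4, 16, 22, t, 21, 28)}.
Filtering on F > A leaves {(16, 17, 28, 19, d, 33, 17), (16, 34, 27, 38, d, 33, 17), (16, 34, 27, 38, z, 21, 28), (38, 14, 29, 33, k, 39, 14), (38, 14, 29, 33, t, 21, 28), (38, 32, 35, 15, k, 39, 14), (38, 4, 16, 22, k, 39, 14)}.
Projecting to B, D: {(21, 14), (21, 34), (33, 17), (33, 34), (39, 14), (39, 32), (39, 4)}

{(21, 14), (21, 34), (33, 17), (33, 34), (39, 14), (39, 32), (39, 4)}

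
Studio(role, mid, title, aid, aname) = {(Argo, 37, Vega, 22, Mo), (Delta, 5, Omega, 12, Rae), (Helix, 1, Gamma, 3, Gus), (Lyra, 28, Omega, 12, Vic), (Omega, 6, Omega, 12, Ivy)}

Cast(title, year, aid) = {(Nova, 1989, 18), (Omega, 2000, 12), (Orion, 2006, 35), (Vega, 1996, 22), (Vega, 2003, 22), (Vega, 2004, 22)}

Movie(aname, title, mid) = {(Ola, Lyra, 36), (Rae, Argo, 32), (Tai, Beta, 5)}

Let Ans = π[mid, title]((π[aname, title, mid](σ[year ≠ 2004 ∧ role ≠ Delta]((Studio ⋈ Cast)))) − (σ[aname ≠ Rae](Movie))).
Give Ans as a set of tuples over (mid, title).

Natural join on title, aid: {(Argo, 37, Vega, 22, Mo, 1996), (Argo, 37, Vega, 22, Mo, 2003), (Argo, 37, Vega, 22, Mo, 2004), (Delta, 5, Omega, 12, Rae, 2000), (Lyra, 28, Omega, 12, Vic, 2000), (Omega, 6, Omega, 12, Ivy, 2000)}
Selection year ≠ 2004 ∧ role ≠ Delta: {(Argo, 37, Vega, 22, Mo, 1996), (Argo, 37, Vega, 22, Mo, 2003), (Lyra, 28, Omega, 12, Vic, 2000), (Omega, 6, Omega, 12, Ivy, 2000)}
Projecting to aname, title, mid (1 duplicate(s) eliminated): {(Ivy, Omega, 6), (Mo, Vega, 37), (Vic, Omega, 28)}
Selection aname ≠ Rae: {(Ola, Lyra, 36), (Tai, Beta, 5)}
Set difference of the two operands is {(Ivy, Omega, 6), (Mo, Vega, 37), (Vic, Omega, 28)}.
Projecting to mid, title: {(28, Omega), (37, Vega), (6, Omega)}

{(28, Omega), (37, Vega), (6, Omega)}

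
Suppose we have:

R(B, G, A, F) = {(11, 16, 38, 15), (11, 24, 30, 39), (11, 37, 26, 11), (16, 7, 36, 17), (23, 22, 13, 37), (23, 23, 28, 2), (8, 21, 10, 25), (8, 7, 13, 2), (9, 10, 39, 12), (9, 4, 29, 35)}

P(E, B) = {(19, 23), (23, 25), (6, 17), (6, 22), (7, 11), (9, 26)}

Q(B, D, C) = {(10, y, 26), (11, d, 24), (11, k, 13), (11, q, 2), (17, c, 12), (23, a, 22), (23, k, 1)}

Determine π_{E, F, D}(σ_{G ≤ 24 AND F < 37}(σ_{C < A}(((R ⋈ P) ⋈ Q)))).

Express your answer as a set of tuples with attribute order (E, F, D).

{(19, 2, a), (19, 2, k), (7, 15, d), (7, 15, k), (7, 15, q)}

Joining R and P on B yields {(11, 16, 38, 15, 7), (11, 24, 30, 39, 7), (11, 37, 26, 11, 7), (23, 22, 13, 37, 19), (23, 23, 28, 2, 19)}.
Joining (R ⋈ P) and Q on B yields {(11, 16, 38, 15, 7, d, 24), (11, 16, 38, 15, 7, k, 13), (11, 16, 38, 15, 7, q, 2), (11, 24, 30, 39, 7, d, 24), (11, 24, 30, 39, 7, k, 13), (11, 24, 30, 39, 7, q, 2), (11, 37, 26, 11, 7, d, 24), (11, 37, 26, 11, 7, k, 13), (11, 37, 26, 11, 7, q, 2), (23, 22, 13, 37, 19, a, 22), (23, 22, 13, 37, 19, k, 1), (23, 23, 28, 2, 19, a, 22), (23, 23, 28, 2, 19, k, 1)}.
Filtering on C < A leaves {(11, 16, 38, 15, 7, d, 24), (11, 16, 38, 15, 7, k, 13), (11, 16, 38, 15, 7, q, 2), (11, 24, 30, 39, 7, d, 24), (11, 24, 30, 39, 7, k, 13), (11, 24, 30, 39, 7, q, 2), (11, 37, 26, 11, 7, d, 24), (11, 37, 26, 11, 7, k, 13), (11, 37, 26, 11, 7, q, 2), (23, 22, 13, 37, 19, k, 1), (23, 23, 28, 2, 19, a, 22), (23, 23, 28, 2, 19, k, 1)}.
Filtering on G ≤ 24 AND F < 37 leaves {(11, 16, 38, 15, 7, d, 24), (11, 16, 38, 15, 7, k, 13), (11, 16, 38, 15, 7, q, 2), (23, 23, 28, 2, 19, a, 22), (23, 23, 28, 2, 19, k, 1)}.
π_{E, F, D} gives {(19, 2, a), (19, 2, k), (7, 15, d), (7, 15, k), (7, 15, q)}.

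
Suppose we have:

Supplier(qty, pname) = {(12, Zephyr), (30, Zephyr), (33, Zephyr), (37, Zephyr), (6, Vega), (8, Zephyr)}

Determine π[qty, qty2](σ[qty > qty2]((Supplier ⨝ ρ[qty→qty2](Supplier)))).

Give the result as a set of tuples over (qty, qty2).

{(12, 8), (30, 12), (30, 8), (33, 12), (33, 30), (33, 8), (37, 12), (37, 30), (37, 33), (37, 8)}

ρ[qty→qty2]: schema becomes (qty2, pname); tuples unchanged.
Supplier ⋈ ρ[qty→qty2](Supplier) (natural join on pname): {(12, Zephyr, 12), (12, Zephyr, 30), (12, Zephyr, 33), (12, Zephyr, 37), (12, Zephyr, 8), (30, Zephyr, 12), (30, Zephyr, 30), (30, Zephyr, 33), (30, Zephyr, 37), (30, Zephyr, 8), (33, Zephyr, 12), (33, Zephyr, 30), (33, Zephyr, 33), (33, Zephyr, 37), (33, Zephyr, 8), (37, Zephyr, 12), (37, Zephyr, 30), (37, Zephyr, 33), (37, Zephyr, 37), (37, Zephyr, 8), (6, Vega, 6), (8, Zephyr, 12), (8, Zephyr, 30), (8, Zephyr, 33), (8, Zephyr, 37), (8, Zephyr, 8)}
Apply σ_{qty > qty2}; surviving tuples: {(12, Zephyr, 8), (30, Zephyr, 12), (30, Zephyr, 8), (33, Zephyr, 12), (33, Zephyr, 30), (33, Zephyr, 8), (37, Zephyr, 12), (37, Zephyr, 30), (37, Zephyr, 33), (37, Zephyr, 8)}
π[qty, qty2]: project onto (qty, qty2) → {(12, 8), (30, 12), (30, 8), (33, 12), (33, 30), (33, 8), (37, 12), (37, 30), (37, 33), (37, 8)}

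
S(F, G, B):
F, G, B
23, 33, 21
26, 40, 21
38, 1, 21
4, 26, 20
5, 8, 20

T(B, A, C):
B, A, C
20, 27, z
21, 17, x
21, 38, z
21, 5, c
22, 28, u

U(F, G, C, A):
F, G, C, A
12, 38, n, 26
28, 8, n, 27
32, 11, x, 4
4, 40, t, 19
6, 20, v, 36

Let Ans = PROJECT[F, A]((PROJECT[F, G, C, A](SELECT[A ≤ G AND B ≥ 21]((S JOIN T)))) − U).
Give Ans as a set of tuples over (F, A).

{(23, 17), (23, 5), (26, 17), (26, 38), (26, 5)}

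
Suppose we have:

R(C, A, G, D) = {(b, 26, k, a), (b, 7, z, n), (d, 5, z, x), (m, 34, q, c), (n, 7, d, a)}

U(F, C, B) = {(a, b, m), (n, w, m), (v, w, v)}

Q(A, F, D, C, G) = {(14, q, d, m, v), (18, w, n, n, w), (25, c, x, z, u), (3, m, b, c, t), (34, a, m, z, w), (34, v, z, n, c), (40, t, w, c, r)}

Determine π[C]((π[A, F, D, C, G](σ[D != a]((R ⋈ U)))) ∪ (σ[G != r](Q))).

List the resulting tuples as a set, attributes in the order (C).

{b, c, m, n, z}

R ⋈ U (natural join on C): {(b, 26, k, a, a, m), (b, 7, z, n, a, m)}
Selection D != a: {(b, 7, z, n, a, m)}
Projecting to A, F, D, C, G: {(7, a, n, b, z)}
Selection G != r: {(14, q, d, m, v), (18, w, n, n, w), (25, c, x, z, u), (3, m, b, c, t), (34, a, m, z, w), (34, v, z, n, c)}
Taking the union: {(14, q, d, m, v), (18, w, n, n, w), (25, c, x, z, u), (3, m, b, c, t), (34, a, m, z, w), (34, v, z, n, c), (7, a, n, b, z)}
Projecting to C (2 duplicate(s) eliminated): {b, c, m, n, z}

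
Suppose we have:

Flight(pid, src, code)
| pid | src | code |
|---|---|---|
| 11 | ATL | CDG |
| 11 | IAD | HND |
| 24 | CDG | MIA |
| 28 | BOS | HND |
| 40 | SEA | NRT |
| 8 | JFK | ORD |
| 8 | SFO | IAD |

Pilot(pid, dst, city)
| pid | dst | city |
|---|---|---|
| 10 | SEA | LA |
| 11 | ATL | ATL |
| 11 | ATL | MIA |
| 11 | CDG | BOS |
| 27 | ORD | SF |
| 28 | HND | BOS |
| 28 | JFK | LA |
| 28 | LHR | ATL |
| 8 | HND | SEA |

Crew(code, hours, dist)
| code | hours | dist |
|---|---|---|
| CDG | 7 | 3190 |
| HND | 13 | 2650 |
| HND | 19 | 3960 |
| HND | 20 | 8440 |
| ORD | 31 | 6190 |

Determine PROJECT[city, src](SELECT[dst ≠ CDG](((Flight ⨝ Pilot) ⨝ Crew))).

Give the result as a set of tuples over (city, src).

Flight ⋈ Pilot (natural join on pid): {(11, ATL, CDG, ATL, ATL), (11, ATL, CDG, ATL, MIA), (11, ATL, CDG, CDG, BOS), (11, IAD, HND, ATL, ATL), (11, IAD, HND, ATL, MIA), (11, IAD, HND, CDG, BOS), (28, BOS, HND, HND, BOS), (28, BOS, HND, JFK, LA), (28, BOS, HND, LHR, ATL), (8, JFK, ORD, HND, SEA), (8, SFO, IAD, HND, SEA)}
(Flight ⨝ Pilot) ⋈ Crew (natural join on code): {(11, ATL, CDG, ATL, ATL, 7, 3190), (11, ATL, CDG, ATL, MIA, 7, 3190), (11, ATL, CDG, CDG, BOS, 7, 3190), (11, IAD, HND, ATL, ATL, 13, 2650), (11, IAD, HND, ATL, ATL, 19, 3960), (11, IAD, HND, ATL, ATL, 20, 8440), (11, IAD, HND, ATL, MIA, 13, 2650), (11, IAD, HND, ATL, MIA, 19, 3960), (11, IAD, HND, ATL, MIA, 20, 8440), (11, IAD, HND, CDG, BOS, 13, 2650), (11, IAD, HND, CDG, BOS, 19, 3960), (11, IAD, HND, CDG, BOS, 20, 8440), (28, BOS, HND, HND, BOS, 13, 2650), (28, BOS, HND, HND, BOS, 19, 3960), (28, BOS, HND, HND, BOS, 20, 8440), (28, BOS, HND, JFK, LA, 13, 2650), (28, BOS, HND, JFK, LA, 19, 3960), (28, BOS, HND, JFK, LA, 20, 8440), (28, BOS, HND, LHR, ATL, 13, 2650), (28, BOS, HND, LHR, ATL, 19, 3960), (28, BOS, HND, LHR, ATL, 20, 8440), (8, JFK, ORD, HND, SEA, 31, 6190)}
σ[dst ≠ CDG]: keep tuples satisfying dst ≠ CDG → {(11, ATL, CDG, ATL, ATL, 7, 3190), (11, ATL, CDG, ATL, MIA, 7, 3190), (11, IAD, HND, ATL, ATL, 13, 2650), (11, IAD, HND, ATL, ATL, 19, 3960), (11, IAD, HND, ATL, ATL, 20, 8440), (11, IAD, HND, ATL, MIA, 13, 2650), (11, IAD, HND, ATL, MIA, 19, 3960), (11, IAD, HND, ATL, MIA, 20, 8440), (28, BOS, HND, HND, BOS, 13, 2650), (28, BOS, HND, HND, BOS, 19, 3960), (28, BOS, HND, HND, BOS, 20, 8440), (28, BOS, HND, JFK, LA, 13, 2650), (28, BOS, HND, JFK, LA, 19, 3960), (28, BOS, HND, JFK, LA, 20, 8440), (28, BOS, HND, LHR, ATL, 13, 2650), (28, BOS, HND, LHR, ATL, 19, 3960), (28, BOS, HND, LHR, ATL, 20, 8440), (8, JFK, ORD, HND, SEA, 31, 6190)}
Projecting to city, src (10 duplicate(s) eliminated): {(ATL, ATL), (ATL, BOS), (ATL, IAD), (BOS, BOS), (LA, BOS), (MIA, ATL), (MIA, IAD), (SEA, JFK)}

{(ATL, ATL), (ATL, BOS), (ATL, IAD), (BOS, BOS), (LA, BOS), (MIA, ATL), (MIA, IAD), (SEA, JFK)}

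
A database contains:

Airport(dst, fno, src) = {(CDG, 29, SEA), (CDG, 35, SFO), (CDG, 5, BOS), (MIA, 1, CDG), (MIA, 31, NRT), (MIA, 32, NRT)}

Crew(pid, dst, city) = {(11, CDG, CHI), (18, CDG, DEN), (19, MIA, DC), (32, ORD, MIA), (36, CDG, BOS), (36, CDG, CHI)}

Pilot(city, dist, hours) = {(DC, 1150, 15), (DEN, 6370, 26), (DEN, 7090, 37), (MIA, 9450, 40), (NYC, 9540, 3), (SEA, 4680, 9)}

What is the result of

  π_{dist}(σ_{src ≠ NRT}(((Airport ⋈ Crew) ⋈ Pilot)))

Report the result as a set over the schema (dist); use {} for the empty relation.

Airport ⋈ Crew (natural join on dst): {(CDG, 29, SEA, 11, CHI), (CDG, 29, SEA, 18, DEN), (CDG, 29, SEA, 36, BOS), (CDG, 29, SEA, 36, CHI), (CDG, 35, SFO, 11, CHI), (CDG, 35, SFO, 18, DEN), (CDG, 35, SFO, 36, BOS), (CDG, 35, SFO, 36, CHI), (CDG, 5, BOS, 11, CHI), (CDG, 5, BOS, 18, DEN), (CDG, 5, BOS, 36, BOS), (CDG, 5, BOS, 36, CHI), (MIA, 1, CDG, 19, DC), (MIA, 31, NRT, 19, DC), (MIA, 32, NRT, 19, DC)}
(Airport ⋈ Crew) ⋈ Pilot (natural join on city): {(CDG, 29, SEA, 18, DEN, 6370, 26), (CDG, 29, SEA, 18, DEN, 7090, 37), (CDG, 35, SFO, 18, DEN, 6370, 26), (CDG, 35, SFO, 18, DEN, 7090, 37), (CDG, 5, BOS, 18, DEN, 6370, 26), (CDG, 5, BOS, 18, DEN, 7090, 37), (MIA, 1, CDG, 19, DC, 1150, 15), (MIA, 31, NRT, 19, DC, 1150, 15), (MIA, 32, NRT, 19, DC, 1150, 15)}
σ[src ≠ NRT]: keep tuples satisfying src ≠ NRT → {(CDG, 29, SEA, 18, DEN, 6370, 26), (CDG, 29, SEA, 18, DEN, 7090, 37), (CDG, 35, SFO, 18, DEN, 6370, 26), (CDG, 35, SFO, 18, DEN, 7090, 37), (CDG, 5, BOS, 18, DEN, 6370, 26), (CDG, 5, BOS, 18, DEN, 7090, 37), (MIA, 1, CDG, 19, DC, 1150, 15)}
π_{dist} gives {1150, 6370, 7090} (4 duplicate(s) eliminated).

{1150, 6370, 7090}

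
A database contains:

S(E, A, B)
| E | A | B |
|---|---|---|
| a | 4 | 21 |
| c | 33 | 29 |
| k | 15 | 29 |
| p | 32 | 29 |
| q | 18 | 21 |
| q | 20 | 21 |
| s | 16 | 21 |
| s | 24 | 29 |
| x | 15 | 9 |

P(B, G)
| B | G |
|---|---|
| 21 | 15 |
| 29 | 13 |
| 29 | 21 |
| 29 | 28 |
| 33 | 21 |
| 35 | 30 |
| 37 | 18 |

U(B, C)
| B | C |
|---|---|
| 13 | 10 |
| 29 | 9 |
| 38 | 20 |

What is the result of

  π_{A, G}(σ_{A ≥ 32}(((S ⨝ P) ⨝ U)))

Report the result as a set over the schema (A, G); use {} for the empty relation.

Joining S and P on B yields {(a, 4, 21, 15), (c, 33, 29, 13), (c, 33, 29, 21), (c, 33, 29, 28), (k, 15, 29, 13), (k, 15, 29, 21), (k, 15, 29, 28), (p, 32, 29, 13), (p, 32, 29, 21), (p, 32, 29, 28), (q, 18, 21, 15), (q, 20, 21, 15), (s, 16, 21, 15), (s, 24, 29, 13), (s, 24, 29, 21), (s, 24, 29, 28)}.
Joining (S ⨝ P) and U on B yields {(c, 33, 29, 13, 9), (c, 33, 29, 21, 9), (c, 33, 29, 28, 9), (k, 15, 29, 13, 9), (k, 15, 29, 21, 9), (k, 15, 29, 28, 9), (p, 32, 29, 13, 9), (p, 32, 29, 21, 9), (p, 32, 29, 28, 9), (s, 24, 29, 13, 9), (s, 24, 29, 21, 9), (s, 24, 29, 28, 9)}.
Apply σ_{A ≥ 32}; surviving tuples: {(c, 33, 29, 13, 9), (c, 33, 29, 21, 9), (c, 33, 29, 28, 9), (p, 32, 29, 13, 9), (p, 32, 29, 21, 9), (p, 32, 29, 28, 9)}
Keep only column(s) A, G: {(32, 13), (32, 21), (32, 28), (33, 13), (33, 21), (33, 28)}

{(32, 13), (32, 21), (32, 28), (33, 13), (33, 21), (33, 28)}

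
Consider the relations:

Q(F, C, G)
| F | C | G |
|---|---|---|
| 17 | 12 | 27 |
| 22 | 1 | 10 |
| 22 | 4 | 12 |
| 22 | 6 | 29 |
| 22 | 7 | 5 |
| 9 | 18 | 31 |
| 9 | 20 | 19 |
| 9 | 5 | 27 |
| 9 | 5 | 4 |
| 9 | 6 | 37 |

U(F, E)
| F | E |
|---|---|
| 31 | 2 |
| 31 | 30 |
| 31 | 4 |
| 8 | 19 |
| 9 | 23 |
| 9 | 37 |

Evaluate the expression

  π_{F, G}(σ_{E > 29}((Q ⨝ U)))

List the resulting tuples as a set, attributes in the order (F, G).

Joining Q and U on F yields {(9, 18, 31, 23), (9, 18, 31, 37), (9, 20, 19, 23), (9, 20, 19, 37), (9, 5, 27, 23), (9, 5, 27, 37), (9, 5, 4, 23), (9, 5, 4, 37), (9, 6, 37, 23), (9, 6, 37, 37)}.
Filtering on E > 29 leaves {(9, 18, 31, 37), (9, 20, 19, 37), (9, 5, 27, 37), (9, 5, 4, 37), (9, 6, 37, 37)}.
Projecting to F, G: {(9, 19), (9, 27), (9, 31), (9, 37), (9, 4)}

{(9, 19), (9, 27), (9, 31), (9, 37), (9, 4)}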